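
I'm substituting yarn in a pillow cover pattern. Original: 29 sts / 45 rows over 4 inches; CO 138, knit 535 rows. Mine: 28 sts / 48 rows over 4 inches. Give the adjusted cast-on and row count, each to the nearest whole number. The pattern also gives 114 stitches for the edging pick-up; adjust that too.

Stitches: 138 × 28/29 = 133.24 → 133.
Rows: 535 × 48/45 = 570.67 → 571.
edging pick-up: 114 × 28/29 = 110.07 → 110.

Cast on 133 stitches; work 571 rows; edging pick-up 110 stitches.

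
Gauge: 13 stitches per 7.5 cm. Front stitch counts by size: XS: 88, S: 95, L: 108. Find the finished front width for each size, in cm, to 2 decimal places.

13/7.5 = 1.733 sts per cm.
XS: 88 / 1.733 = 50.769 → 50.77 cm.
S: 95 / 1.733 = 54.808 → 54.81 cm.
L: 108 / 1.733 = 62.308 → 62.31 cm.

XS 50.77 cm; S 54.81 cm; L 62.31 cm.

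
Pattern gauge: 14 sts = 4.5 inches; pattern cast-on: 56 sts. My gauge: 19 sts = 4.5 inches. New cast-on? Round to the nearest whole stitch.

76 stitches.

Scale factor = 19 / 14 = 1.357.
56 × 19 / 14 = 76.00 sts.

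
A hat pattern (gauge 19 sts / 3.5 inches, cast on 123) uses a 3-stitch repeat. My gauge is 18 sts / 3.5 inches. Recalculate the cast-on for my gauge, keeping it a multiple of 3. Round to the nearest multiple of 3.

123 × 18 / 19 = 116.53.
Nearest multiple of 3: 117.

CO 117 sts.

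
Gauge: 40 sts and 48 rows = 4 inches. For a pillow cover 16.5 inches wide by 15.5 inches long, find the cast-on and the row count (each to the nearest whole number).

Cast on 165 stitches and work 186 rows.

Stitch gauge = 40/4 = 10 sts/in; 16.5 × 10 = 165.00 → 165 sts.
Row gauge = 48/4 = 12 rows/in; 15.5 × 12 = 186.00 → 186 rows.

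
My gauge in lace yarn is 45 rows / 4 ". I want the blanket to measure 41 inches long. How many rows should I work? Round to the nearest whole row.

Work 461 rows.

45 rows / 4 in = 11.25 rows per inch.
41 × 11.25 = 461.25 rows.
Round to nearest → 461.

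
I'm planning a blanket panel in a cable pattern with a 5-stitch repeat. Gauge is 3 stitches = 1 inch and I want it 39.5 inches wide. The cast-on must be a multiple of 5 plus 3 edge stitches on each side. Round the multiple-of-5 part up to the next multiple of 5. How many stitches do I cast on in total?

3 / 1 = 3 sts per inch.
39.5 × 3 = 118.50 sts.
Less 6 edge sts → 112.50 for the repeat.
Next multiple of 5: 115.
Add back 6 edge sts → 121.

Cast on 121 stitches.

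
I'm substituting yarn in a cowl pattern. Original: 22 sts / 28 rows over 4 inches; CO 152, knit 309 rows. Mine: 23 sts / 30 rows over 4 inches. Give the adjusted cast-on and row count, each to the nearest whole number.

Cast on 159 stitches; work 331 rows.

Stitches: 152 × 23/22 = 158.91 → 159.
Rows: 309 × 30/28 = 331.07 → 331.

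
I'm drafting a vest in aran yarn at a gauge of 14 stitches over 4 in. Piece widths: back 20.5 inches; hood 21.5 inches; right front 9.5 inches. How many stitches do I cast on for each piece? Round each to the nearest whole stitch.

back 72; hood 75; right front 33.

Rate = 14/4 = 3.5 sts per in.
back: 20.5 × 3.5 = 71.75 → 72.
hood: 21.5 × 3.5 = 75.25 → 75.
right front: 9.5 × 3.5 = 33.25 → 33.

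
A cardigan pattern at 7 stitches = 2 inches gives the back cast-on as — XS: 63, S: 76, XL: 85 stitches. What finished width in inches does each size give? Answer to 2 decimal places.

XS 18.00 inches; S 21.71 inches; XL 24.29 inches.

7/2 = 3.5 sts per in.
XS: 63 / 3.5 = 18.000 → 18.00 in.
S: 76 / 3.5 = 21.714 → 21.71 in.
XL: 85 / 3.5 = 24.286 → 24.29 in.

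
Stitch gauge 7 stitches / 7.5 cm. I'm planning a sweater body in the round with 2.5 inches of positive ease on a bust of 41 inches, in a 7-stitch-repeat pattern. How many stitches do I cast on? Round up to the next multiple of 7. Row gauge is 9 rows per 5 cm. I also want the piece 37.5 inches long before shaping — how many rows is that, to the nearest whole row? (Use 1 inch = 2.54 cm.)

Finished = 41 + 2.5 = 43.5 inches.
43.5 inches × 2.54 = 110.49 cm.
7/7.5 = 0.933 sts per cm; 110.49 × 0.933 = 103.12 sts.
Next multiple of 7 → 105.
37.5 inches = 95.25 cm; × 1.8 = 171.45 → 171 rows.

Cast on 105 stitches; work 171 rows.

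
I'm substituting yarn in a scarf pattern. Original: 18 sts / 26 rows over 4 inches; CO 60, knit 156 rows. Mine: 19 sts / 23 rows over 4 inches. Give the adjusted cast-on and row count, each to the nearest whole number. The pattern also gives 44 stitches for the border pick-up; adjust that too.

Stitches: 60 × 19/18 = 63.33 → 63.
Rows: 156 × 23/26 = 138.00 → 138.
border pick-up: 44 × 19/18 = 46.44 → 46.

Cast on 63 stitches; work 138 rows; border pick-up 46 stitches.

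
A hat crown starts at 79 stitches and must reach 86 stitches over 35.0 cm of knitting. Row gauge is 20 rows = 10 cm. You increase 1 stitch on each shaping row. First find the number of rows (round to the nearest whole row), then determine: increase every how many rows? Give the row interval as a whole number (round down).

Increase every 10th row.

Rows = 35.0 × 2 = 70.0 → 70 rows.
Stitches to add: 7 → 7 shaping rows (at 1 st each).
70 / 7 = 10.00 → every 10 rows.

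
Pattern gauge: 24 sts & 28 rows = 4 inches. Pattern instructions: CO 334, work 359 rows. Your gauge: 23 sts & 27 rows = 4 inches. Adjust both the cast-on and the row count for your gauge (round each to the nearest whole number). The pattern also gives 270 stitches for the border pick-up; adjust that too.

Stitches: 334 × 23/24 = 320.08 → 320.
Rows: 359 × 27/28 = 346.18 → 346.
border pick-up: 270 × 23/24 = 258.75 → 259.

Cast on 320 stitches; work 346 rows; border pick-up 259 stitches.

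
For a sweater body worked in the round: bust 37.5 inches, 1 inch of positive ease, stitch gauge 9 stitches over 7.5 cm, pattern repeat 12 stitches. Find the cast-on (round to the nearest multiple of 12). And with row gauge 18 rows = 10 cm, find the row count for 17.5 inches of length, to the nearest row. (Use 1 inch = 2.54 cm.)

Finished = 37.5 + 1 = 38.5 inches.
38.5 inches × 2.54 = 97.79 cm.
9/7.5 = 1.2 sts per cm; 97.79 × 1.2 = 117.35 sts.
Nearest multiple of 12 → 120.
17.5 inches = 44.45 cm; × 1.8 = 80.01 → 80 rows.

Cast on 120 stitches; work 80 rows.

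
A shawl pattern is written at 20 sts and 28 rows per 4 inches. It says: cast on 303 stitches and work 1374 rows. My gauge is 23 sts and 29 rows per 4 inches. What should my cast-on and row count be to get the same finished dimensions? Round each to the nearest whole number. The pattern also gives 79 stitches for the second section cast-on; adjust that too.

Cast on 348 stitches; work 1423 rows; second section cast-on 91 stitches.

Stitches: 303 × 23/20 = 348.45 → 348.
Rows: 1374 × 29/28 = 1423.07 → 1423.
second section cast-on: 79 × 23/20 = 90.85 → 91.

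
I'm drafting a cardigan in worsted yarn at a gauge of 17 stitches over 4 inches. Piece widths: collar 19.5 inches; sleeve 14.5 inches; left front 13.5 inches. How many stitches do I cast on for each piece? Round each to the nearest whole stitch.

Rate = 17/4 = 4.25 sts per in.
collar: 19.5 × 4.25 = 82.88 → 83.
sleeve: 14.5 × 4.25 = 61.62 → 62.
left front: 13.5 × 4.25 = 57.38 → 57.

collar 83; sleeve 62; left front 57.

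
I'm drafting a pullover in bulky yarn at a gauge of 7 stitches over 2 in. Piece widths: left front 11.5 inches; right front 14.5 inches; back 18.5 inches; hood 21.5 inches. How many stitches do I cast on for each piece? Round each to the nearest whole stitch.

left front 40; right front 51; back 65; hood 75.

Rate = 7/2 = 3.5 sts per in.
left front: 11.5 × 3.5 = 40.25 → 40.
right front: 14.5 × 3.5 = 50.75 → 51.
back: 18.5 × 3.5 = 64.75 → 65.
hood: 21.5 × 3.5 = 75.25 → 75.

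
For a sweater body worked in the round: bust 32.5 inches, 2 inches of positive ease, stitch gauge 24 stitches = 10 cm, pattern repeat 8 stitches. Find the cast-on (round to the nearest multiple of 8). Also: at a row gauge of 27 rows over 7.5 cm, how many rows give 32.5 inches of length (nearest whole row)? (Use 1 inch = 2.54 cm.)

Finished = 32.5 + 2 = 34.5 inches.
34.5 inches × 2.54 = 87.63 cm.
24/10 = 2.4 sts per cm; 87.63 × 2.4 = 210.31 sts.
Nearest multiple of 8 → 208.
32.5 inches = 82.55 cm; × 3.6 = 297.18 → 297 rows.

Cast on 208 stitches; work 297 rows.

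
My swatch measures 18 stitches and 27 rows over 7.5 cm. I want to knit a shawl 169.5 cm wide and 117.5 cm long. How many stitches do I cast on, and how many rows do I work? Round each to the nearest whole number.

Cast on 407 stitches and work 423 rows.

Stitch gauge = 18/7.5 = 2.4 sts/cm; 169.5 × 2.4 = 406.80 → 407 sts.
Row gauge = 27/7.5 = 3.6 rows/cm; 117.5 × 3.6 = 423.00 → 423 rows.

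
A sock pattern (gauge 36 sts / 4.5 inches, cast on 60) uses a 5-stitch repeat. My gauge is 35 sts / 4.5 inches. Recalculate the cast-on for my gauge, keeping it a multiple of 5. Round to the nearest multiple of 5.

60 × 35 / 36 = 58.33.
Nearest multiple of 5: 60.

CO 60 sts.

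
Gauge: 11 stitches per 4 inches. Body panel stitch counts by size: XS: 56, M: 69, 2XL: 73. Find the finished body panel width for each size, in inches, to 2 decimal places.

11/4 = 2.75 sts per in.
XS: 56 / 2.75 = 20.364 → 20.36 in.
M: 69 / 2.75 = 25.091 → 25.09 in.
2XL: 73 / 2.75 = 26.545 → 26.55 in.

XS 20.36 inches; M 25.09 inches; 2XL 26.55 inches.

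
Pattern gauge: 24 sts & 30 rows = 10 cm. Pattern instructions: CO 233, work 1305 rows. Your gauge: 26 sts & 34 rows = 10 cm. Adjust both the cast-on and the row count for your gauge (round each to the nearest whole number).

Stitches: 233 × 26/24 = 252.42 → 252.
Rows: 1305 × 34/30 = 1479.00 → 1479.

Cast on 252 stitches; work 1479 rows.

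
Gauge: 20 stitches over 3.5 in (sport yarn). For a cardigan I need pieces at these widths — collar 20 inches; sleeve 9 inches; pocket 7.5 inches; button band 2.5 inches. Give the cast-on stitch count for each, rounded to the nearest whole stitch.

Rate = 20/3.5 = 5.714 sts per in.
collar: 20 × 5.714 = 114.29 → 114.
sleeve: 9 × 5.714 = 51.43 → 51.
pocket: 7.5 × 5.714 = 42.86 → 43.
button band: 2.5 × 5.714 = 14.29 → 14.

collar 114; sleeve 51; pocket 43; button band 14.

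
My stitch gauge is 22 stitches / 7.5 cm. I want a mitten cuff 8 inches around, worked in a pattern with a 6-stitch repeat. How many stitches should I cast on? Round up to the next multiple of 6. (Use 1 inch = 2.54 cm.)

CO 60 sts.

8 in = 8 × 2.54 = 20.32 cm.
22 / 7.5 = 2.933 sts/cm.
20.32 × 2.933 = 59.61 sts.
→ 60.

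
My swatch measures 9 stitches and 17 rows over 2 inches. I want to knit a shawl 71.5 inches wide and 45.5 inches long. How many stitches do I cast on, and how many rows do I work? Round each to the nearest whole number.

Cast on 322 stitches and work 387 rows.

Stitch gauge = 9/2 = 4.5 sts/in; 71.5 × 4.5 = 321.75 → 322 sts.
Row gauge = 17/2 = 8.5 rows/in; 45.5 × 8.5 = 386.75 → 387 rows.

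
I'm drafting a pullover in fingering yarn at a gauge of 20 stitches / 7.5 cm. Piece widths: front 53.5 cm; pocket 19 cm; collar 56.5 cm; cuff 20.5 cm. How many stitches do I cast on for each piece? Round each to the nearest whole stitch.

front 143; pocket 51; collar 151; cuff 55.

Rate = 20/7.5 = 2.667 sts per cm.
front: 53.5 × 2.667 = 142.67 → 143.
pocket: 19 × 2.667 = 50.67 → 51.
collar: 56.5 × 2.667 = 150.67 → 151.
cuff: 20.5 × 2.667 = 54.67 → 55.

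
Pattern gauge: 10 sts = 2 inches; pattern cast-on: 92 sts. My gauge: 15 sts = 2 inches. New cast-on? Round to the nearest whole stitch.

CO 138 sts.

Scale factor = 15 / 10 = 1.500.
92 × 15 / 10 = 138.00 sts.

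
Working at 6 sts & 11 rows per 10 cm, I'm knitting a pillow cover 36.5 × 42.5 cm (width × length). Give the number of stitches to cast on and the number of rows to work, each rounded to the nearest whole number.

Cast on 22 stitches and work 47 rows.

Stitch gauge = 6/10 = 0.6 sts/cm; 36.5 × 0.6 = 21.90 → 22 sts.
Row gauge = 11/10 = 1.1 rows/cm; 42.5 × 1.1 = 46.75 → 47 rows.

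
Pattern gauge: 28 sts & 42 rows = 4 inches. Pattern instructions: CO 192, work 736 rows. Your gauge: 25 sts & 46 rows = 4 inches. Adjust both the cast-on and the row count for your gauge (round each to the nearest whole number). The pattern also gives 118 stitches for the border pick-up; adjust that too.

Cast on 171 stitches; work 806 rows; border pick-up 105 stitches.

Stitches: 192 × 25/28 = 171.43 → 171.
Rows: 736 × 46/42 = 806.10 → 806.
border pick-up: 118 × 25/28 = 105.36 → 105.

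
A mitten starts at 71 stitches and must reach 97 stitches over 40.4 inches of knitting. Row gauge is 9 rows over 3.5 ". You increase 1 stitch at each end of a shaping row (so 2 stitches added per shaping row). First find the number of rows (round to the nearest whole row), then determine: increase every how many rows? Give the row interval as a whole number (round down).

Rows = 40.4 × 2.571 = 103.9 → 104 rows.
Stitches to add: 26 → 13 shaping rows (at 2 st each).
104 / 13 = 8.00 → every 8 rows.

Increase every 8th row.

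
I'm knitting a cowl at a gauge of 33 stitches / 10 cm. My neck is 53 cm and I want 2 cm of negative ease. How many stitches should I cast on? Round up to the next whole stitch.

Finished = 53 − 2 = 51 cm.
33 / 10 = 3.3 sts per cm.
51.00 × 3.3 = 168.30 sts.
→ 169 sts.

Cast on 169 stitches.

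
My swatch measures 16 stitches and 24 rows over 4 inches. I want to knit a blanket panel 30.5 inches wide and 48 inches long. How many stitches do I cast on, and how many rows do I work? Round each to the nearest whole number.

Cast on 122 stitches and work 288 rows.

Stitch gauge = 16/4 = 4 sts/in; 30.5 × 4 = 122.00 → 122 sts.
Row gauge = 24/4 = 6 rows/in; 48 × 6 = 288.00 → 288 rows.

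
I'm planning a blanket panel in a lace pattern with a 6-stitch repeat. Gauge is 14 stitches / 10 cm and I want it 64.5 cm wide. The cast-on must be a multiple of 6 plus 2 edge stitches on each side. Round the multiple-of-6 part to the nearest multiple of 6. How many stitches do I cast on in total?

14 / 10 = 1.4 sts per cm.
64.5 × 1.4 = 90.30 sts.
Less 4 edge sts → 86.30 for the repeat.
Nearest multiple of 6: 84.
Add back 4 edge sts → 88.

CO 88 sts.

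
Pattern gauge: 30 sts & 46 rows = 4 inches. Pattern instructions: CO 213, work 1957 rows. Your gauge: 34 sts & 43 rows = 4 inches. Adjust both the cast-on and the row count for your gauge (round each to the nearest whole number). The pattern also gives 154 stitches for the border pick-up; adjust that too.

Cast on 241 stitches; work 1829 rows; border pick-up 175 stitches.

Stitches: 213 × 34/30 = 241.40 → 241.
Rows: 1957 × 43/46 = 1829.37 → 1829.
border pick-up: 154 × 34/30 = 174.53 → 175.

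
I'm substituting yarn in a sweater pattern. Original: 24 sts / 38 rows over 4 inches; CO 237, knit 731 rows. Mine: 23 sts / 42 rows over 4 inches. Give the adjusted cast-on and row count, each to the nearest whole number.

Stitches: 237 × 23/24 = 227.12 → 227.
Rows: 731 × 42/38 = 807.95 → 808.

Cast on 227 stitches; work 808 rows.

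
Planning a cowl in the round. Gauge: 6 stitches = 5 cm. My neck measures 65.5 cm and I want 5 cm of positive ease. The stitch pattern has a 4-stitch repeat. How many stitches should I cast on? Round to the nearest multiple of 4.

Finished = 65.5 + 5 = 70.5 cm.
6 / 5 = 1.2 sts/cm.
70.5 × 1.2 = 84.60 sts.
Nearest multiple of 4: 84.

CO 84 sts.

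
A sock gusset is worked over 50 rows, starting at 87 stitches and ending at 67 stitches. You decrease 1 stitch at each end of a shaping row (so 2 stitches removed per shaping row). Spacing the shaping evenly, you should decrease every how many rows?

Stitches to remove: |67 − 87| = 20.
Shaping rows needed: 20 / 2 = 10.
50 rows / 10 = every 5 rows.

Decrease every 5th row.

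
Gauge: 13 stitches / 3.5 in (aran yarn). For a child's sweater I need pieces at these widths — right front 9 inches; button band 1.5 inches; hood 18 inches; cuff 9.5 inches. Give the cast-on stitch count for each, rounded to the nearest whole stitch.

right front 33; button band 6; hood 67; cuff 35.

Rate = 13/3.5 = 3.714 sts per in.
right front: 9 × 3.714 = 33.43 → 33.
button band: 1.5 × 3.714 = 5.57 → 6.
hood: 18 × 3.714 = 66.86 → 67.
cuff: 9.5 × 3.714 = 35.29 → 35.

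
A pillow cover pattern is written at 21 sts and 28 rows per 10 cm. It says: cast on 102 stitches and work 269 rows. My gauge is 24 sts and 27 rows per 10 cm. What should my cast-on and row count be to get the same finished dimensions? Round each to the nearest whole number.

Stitches: 102 × 24/21 = 116.57 → 117.
Rows: 269 × 27/28 = 259.39 → 259.

Cast on 117 stitches; work 259 rows.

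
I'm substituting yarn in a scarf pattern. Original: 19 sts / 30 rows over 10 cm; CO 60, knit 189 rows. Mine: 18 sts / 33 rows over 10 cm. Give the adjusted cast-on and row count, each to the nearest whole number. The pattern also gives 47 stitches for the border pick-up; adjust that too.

Stitches: 60 × 18/19 = 56.84 → 57.
Rows: 189 × 33/30 = 207.90 → 208.
border pick-up: 47 × 18/19 = 44.53 → 45.

Cast on 57 stitches; work 208 rows; border pick-up 45 stitches.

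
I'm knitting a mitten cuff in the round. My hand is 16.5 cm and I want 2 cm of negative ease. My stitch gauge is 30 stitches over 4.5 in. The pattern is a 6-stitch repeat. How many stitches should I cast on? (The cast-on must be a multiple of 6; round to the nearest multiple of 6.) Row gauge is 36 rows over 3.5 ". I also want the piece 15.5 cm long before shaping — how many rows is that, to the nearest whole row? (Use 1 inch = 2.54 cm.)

Finished = 16.5 − 2 = 14.5 cm.
14.5 cm × 1/2.54 = 5.71 inches.
30/4.5 = 6.667 sts per in; 5.71 × 6.667 = 38.06 sts.
Nearest multiple of 6 → 36.
15.5 cm = 6.10 inches; × 10.286 = 62.77 → 63 rows.

Cast on 36 stitches; work 63 rows.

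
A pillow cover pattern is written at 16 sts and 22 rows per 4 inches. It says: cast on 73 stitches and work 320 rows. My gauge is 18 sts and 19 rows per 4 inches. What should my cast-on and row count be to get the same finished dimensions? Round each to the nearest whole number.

Stitches: 73 × 18/16 = 82.12 → 82.
Rows: 320 × 19/22 = 276.36 → 276.

Cast on 82 stitches; work 276 rows.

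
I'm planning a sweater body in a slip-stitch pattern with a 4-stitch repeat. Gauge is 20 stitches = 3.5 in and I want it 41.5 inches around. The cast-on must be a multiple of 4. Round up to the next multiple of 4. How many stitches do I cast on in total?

20 / 3.5 = 5.714 sts per inch.
41.5 × 5.714 = 237.14 sts.
Next multiple of 4: 240.

240 stitches.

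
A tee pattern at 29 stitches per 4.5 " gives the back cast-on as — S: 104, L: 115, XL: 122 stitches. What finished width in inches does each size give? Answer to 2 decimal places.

29/4.5 = 6.444 sts per in.
S: 104 / 6.444 = 16.138 → 16.14 in.
L: 115 / 6.444 = 17.845 → 17.84 in.
XL: 122 / 6.444 = 18.931 → 18.93 in.

S 16.14 inches; L 17.84 inches; XL 18.93 inches.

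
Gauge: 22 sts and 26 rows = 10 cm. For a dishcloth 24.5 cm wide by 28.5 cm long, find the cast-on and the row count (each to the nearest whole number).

Stitch gauge = 22/10 = 2.2 sts/cm; 24.5 × 2.2 = 53.90 → 54 sts.
Row gauge = 26/10 = 2.6 rows/cm; 28.5 × 2.6 = 74.10 → 74 rows.

Cast on 54 stitches and work 74 rows.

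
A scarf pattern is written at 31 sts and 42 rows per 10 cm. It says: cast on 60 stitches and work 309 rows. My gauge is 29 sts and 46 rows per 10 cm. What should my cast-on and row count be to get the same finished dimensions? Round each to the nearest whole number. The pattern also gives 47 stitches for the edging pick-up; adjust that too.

Cast on 56 stitches; work 338 rows; edging pick-up 44 stitches.

Stitches: 60 × 29/31 = 56.13 → 56.
Rows: 309 × 46/42 = 338.43 → 338.
edging pick-up: 47 × 29/31 = 43.97 → 44.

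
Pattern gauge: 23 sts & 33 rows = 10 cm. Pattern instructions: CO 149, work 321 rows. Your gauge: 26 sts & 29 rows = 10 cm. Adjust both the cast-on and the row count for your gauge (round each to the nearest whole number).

Stitches: 149 × 26/23 = 168.43 → 168.
Rows: 321 × 29/33 = 282.09 → 282.

Cast on 168 stitches; work 282 rows.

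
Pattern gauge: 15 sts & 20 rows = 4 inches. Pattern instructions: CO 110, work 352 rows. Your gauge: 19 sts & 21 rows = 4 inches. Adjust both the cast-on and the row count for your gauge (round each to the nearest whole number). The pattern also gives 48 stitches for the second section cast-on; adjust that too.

Cast on 139 stitches; work 370 rows; second section cast-on 61 stitches.

Stitches: 110 × 19/15 = 139.33 → 139.
Rows: 352 × 21/20 = 369.60 → 370.
second section cast-on: 48 × 19/15 = 60.80 → 61.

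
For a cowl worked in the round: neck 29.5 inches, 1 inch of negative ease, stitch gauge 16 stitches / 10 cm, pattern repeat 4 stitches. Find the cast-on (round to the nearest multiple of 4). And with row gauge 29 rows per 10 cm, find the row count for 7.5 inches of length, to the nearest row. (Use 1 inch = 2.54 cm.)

Cast on 116 stitches; work 55 rows.

Finished = 29.5 − 1 = 28.5 inches.
28.5 inches × 2.54 = 72.39 cm.
16/10 = 1.6 sts per cm; 72.39 × 1.6 = 115.82 sts.
Nearest multiple of 4 → 116.
7.5 inches = 19.05 cm; × 2.9 = 55.24 → 55 rows.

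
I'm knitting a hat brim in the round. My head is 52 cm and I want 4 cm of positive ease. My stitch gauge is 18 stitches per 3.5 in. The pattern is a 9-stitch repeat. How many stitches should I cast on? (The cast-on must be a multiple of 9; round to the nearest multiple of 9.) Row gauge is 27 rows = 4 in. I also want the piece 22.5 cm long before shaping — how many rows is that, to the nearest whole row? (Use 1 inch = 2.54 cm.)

Cast on 117 stitches; work 60 rows.

Finished = 52 + 4 = 56 cm.
56 cm × 1/2.54 = 22.05 inches.
18/3.5 = 5.143 sts per in; 22.05 × 5.143 = 113.39 sts.
Nearest multiple of 9 → 117.
22.5 cm = 8.86 inches; × 6.75 = 59.79 → 60 rows.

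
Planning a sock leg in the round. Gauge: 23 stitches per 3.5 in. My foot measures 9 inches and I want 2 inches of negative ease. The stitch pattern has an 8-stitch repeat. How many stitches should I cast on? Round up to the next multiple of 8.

Finished = 9 − 2 = 7 inches.
23 / 3.5 = 6.571 sts/in.
7 × 6.571 = 46.00 sts.
Next multiple of 8: 48.

CO 48 sts.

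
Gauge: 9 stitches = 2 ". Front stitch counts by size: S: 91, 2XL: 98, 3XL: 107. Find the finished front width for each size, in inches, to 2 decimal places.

S 20.22 inches; 2XL 21.78 inches; 3XL 23.78 inches.

9/2 = 4.5 sts per in.
S: 91 / 4.5 = 20.222 → 20.22 in.
2XL: 98 / 4.5 = 21.778 → 21.78 in.
3XL: 107 / 4.5 = 23.778 → 23.78 in.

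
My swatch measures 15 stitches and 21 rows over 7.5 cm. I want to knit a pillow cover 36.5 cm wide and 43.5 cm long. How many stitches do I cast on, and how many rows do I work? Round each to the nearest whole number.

Stitch gauge = 15/7.5 = 2 sts/cm; 36.5 × 2 = 73.00 → 73 sts.
Row gauge = 21/7.5 = 2.8 rows/cm; 43.5 × 2.8 = 121.80 → 122 rows.

Cast on 73 stitches and work 122 rows.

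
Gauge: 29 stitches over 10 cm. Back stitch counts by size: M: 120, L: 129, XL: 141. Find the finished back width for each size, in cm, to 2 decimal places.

29/10 = 2.9 sts per cm.
M: 120 / 2.9 = 41.379 → 41.38 cm.
L: 129 / 2.9 = 44.483 → 44.48 cm.
XL: 141 / 2.9 = 48.621 → 48.62 cm.

M 41.38 cm; L 44.48 cm; XL 48.62 cm.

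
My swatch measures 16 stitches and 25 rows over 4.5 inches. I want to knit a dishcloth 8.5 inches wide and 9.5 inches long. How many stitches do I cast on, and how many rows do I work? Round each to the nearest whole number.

Stitch gauge = 16/4.5 = 3.556 sts/in; 8.5 × 3.556 = 30.22 → 30 sts.
Row gauge = 25/4.5 = 5.556 rows/in; 9.5 × 5.556 = 52.78 → 53 rows.

Cast on 30 stitches and work 53 rows.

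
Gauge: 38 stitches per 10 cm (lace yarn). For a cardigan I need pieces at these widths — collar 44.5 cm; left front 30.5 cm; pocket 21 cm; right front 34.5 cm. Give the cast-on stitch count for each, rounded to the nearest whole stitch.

Rate = 38/10 = 3.8 sts per cm.
collar: 44.5 × 3.8 = 169.10 → 169.
left front: 30.5 × 3.8 = 115.90 → 116.
pocket: 21 × 3.8 = 79.80 → 80.
right front: 34.5 × 3.8 = 131.10 → 131.

collar 169; left front 116; pocket 80; right front 131.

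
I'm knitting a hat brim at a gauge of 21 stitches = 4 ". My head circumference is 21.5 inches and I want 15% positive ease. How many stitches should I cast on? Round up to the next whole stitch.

CO 130 sts.

Finished = 21.5 × 1.15 = 24.73 in.
21 / 4 = 5.25 sts per inch.
24.73 × 5.25 = 129.81 sts.
→ 130 sts.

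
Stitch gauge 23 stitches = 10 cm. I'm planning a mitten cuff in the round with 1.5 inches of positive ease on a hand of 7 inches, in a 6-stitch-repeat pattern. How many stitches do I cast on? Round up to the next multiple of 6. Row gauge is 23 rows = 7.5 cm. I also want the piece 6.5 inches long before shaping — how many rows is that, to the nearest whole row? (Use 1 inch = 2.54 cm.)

Cast on 54 stitches; work 51 rows.

Finished = 7 + 1.5 = 8.5 inches.
8.5 inches × 2.54 = 21.59 cm.
23/10 = 2.3 sts per cm; 21.59 × 2.3 = 49.66 sts.
Next multiple of 6 → 54.
6.5 inches = 16.51 cm; × 3.067 = 50.63 → 51 rows.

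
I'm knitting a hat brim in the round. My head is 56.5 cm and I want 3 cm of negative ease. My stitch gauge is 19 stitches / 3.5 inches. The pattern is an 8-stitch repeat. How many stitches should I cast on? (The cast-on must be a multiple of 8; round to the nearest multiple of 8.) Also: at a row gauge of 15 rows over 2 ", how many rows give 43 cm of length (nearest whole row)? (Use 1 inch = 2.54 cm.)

Finished = 56.5 − 3 = 53.5 cm.
53.5 cm × 1/2.54 = 21.06 inches.
19/3.5 = 5.429 sts per in; 21.06 × 5.429 = 114.34 sts.
Nearest multiple of 8 → 112.
43 cm = 16.93 inches; × 7.5 = 126.97 → 127 rows.

Cast on 112 stitches; work 127 rows.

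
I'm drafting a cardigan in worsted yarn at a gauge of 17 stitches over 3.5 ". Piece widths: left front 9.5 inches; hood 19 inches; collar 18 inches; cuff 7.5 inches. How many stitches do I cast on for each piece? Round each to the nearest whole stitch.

left front 46; hood 92; collar 87; cuff 36.

Rate = 17/3.5 = 4.857 sts per in.
left front: 9.5 × 4.857 = 46.14 → 46.
hood: 19 × 4.857 = 92.29 → 92.
collar: 18 × 4.857 = 87.43 → 87.
cuff: 7.5 × 4.857 = 36.43 → 36.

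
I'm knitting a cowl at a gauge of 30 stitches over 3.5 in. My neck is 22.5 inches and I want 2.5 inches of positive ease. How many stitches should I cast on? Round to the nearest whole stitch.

Finished = 22.5 + 2.5 = 25 in.
30 / 3.5 = 8.571 sts per inch.
25.00 × 8.571 = 214.29 sts.
→ 214 sts.

CO 214 sts.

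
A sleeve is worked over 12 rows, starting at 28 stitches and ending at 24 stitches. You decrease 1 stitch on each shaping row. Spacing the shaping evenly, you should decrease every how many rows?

Stitches to remove: |24 − 28| = 4.
Shaping rows needed: 4 / 1 = 4.
12 rows / 4 = every 3 rows.

Decrease every 3rd row.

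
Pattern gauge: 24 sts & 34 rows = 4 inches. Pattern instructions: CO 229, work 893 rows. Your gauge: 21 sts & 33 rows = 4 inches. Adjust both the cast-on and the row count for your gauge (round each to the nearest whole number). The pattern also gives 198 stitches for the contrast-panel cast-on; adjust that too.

Cast on 200 stitches; work 867 rows; contrast-panel cast-on 173 stitches.

Stitches: 229 × 21/24 = 200.38 → 200.
Rows: 893 × 33/34 = 866.74 → 867.
contrast-panel cast-on: 198 × 21/24 = 173.25 → 173.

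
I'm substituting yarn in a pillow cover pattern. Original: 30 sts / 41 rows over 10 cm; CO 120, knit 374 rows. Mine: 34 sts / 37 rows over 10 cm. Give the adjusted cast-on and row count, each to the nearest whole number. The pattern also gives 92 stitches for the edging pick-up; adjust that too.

Stitches: 120 × 34/30 = 136.00 → 136.
Rows: 374 × 37/41 = 337.51 → 338.
edging pick-up: 92 × 34/30 = 104.27 → 104.

Cast on 136 stitches; work 338 rows; edging pick-up 104 stitches.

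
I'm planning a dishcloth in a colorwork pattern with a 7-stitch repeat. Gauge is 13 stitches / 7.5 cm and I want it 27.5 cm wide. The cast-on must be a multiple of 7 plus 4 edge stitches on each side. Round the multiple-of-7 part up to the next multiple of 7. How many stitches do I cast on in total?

13 / 7.5 = 1.733 sts per cm.
27.5 × 1.733 = 47.67 sts.
Less 8 edge sts → 39.67 for the repeat.
Next multiple of 7: 42.
Add back 8 edge sts → 50.

Cast on 50 stitches.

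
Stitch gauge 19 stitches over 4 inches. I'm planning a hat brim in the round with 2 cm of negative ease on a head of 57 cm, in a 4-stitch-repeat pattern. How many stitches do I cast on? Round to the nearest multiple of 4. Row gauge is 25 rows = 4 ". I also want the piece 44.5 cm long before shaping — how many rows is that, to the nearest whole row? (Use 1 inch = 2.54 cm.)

Finished = 57 − 2 = 55 cm.
55 cm × 1/2.54 = 21.65 inches.
19/4 = 4.75 sts per in; 21.65 × 4.75 = 102.85 sts.
Nearest multiple of 4 → 104.
44.5 cm = 17.52 inches; × 6.25 = 109.50 → 109 rows.

Cast on 104 stitches; work 109 rows.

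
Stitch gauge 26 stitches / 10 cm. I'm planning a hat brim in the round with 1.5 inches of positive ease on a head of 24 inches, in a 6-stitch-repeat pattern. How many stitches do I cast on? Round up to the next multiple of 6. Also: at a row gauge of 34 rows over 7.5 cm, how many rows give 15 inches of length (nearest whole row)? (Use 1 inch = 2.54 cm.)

Cast on 174 stitches; work 173 rows.

Finished = 24 + 1.5 = 25.5 inches.
25.5 inches × 2.54 = 64.77 cm.
26/10 = 2.6 sts per cm; 64.77 × 2.6 = 168.40 sts.
Next multiple of 6 → 174.
15 inches = 38.10 cm; × 4.533 = 172.72 → 173 rows.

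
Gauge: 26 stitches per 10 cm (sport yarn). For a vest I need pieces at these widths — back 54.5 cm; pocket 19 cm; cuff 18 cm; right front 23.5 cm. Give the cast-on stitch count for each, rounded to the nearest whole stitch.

back 142; pocket 49; cuff 47; right front 61.

Rate = 26/10 = 2.6 sts per cm.
back: 54.5 × 2.6 = 141.70 → 142.
pocket: 19 × 2.6 = 49.40 → 49.
cuff: 18 × 2.6 = 46.80 → 47.
right front: 23.5 × 2.6 = 61.10 → 61.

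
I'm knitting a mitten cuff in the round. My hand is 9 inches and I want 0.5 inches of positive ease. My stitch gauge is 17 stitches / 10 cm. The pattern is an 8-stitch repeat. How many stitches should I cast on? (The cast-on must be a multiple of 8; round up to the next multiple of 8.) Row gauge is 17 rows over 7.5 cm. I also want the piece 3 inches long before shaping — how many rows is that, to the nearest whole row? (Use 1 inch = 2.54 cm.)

Finished = 9 + 0.5 = 9.5 inches.
9.5 inches × 2.54 = 24.13 cm.
17/10 = 1.7 sts per cm; 24.13 × 1.7 = 41.02 sts.
Next multiple of 8 → 48.
3 inches = 7.62 cm; × 2.267 = 17.27 → 17 rows.

Cast on 48 stitches; work 17 rows.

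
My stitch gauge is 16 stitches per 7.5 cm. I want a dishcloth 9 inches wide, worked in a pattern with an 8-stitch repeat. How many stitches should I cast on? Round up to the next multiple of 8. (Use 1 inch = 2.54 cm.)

9 in = 9 × 2.54 = 22.86 cm.
16 / 7.5 = 2.133 sts/cm.
22.86 × 2.133 = 48.77 sts.
→ 56.

CO 56 sts.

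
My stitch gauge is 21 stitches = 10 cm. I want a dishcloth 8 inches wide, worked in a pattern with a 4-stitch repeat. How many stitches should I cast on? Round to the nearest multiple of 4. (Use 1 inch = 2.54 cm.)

CO 44 sts.

8 in = 8 × 2.54 = 20.32 cm.
21 / 10 = 2.1 sts/cm.
20.32 × 2.1 = 42.67 sts.
→ 44.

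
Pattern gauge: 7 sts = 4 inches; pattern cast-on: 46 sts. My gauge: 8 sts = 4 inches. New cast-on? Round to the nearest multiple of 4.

Scale factor = 8 / 7 = 1.143.
46 × 8 / 7 = 52.57 sts.
→ 52 sts.

Cast on 52 stitches.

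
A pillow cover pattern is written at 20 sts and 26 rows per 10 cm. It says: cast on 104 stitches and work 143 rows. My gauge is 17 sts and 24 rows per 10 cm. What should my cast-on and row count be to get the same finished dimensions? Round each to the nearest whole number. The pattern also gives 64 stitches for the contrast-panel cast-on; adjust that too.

Cast on 88 stitches; work 132 rows; contrast-panel cast-on 54 stitches.

Stitches: 104 × 17/20 = 88.40 → 88.
Rows: 143 × 24/26 = 132.00 → 132.
contrast-panel cast-on: 64 × 17/20 = 54.40 → 54.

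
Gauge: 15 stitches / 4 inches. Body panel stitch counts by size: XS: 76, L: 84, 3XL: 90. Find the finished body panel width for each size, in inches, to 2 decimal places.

15/4 = 3.75 sts per in.
XS: 76 / 3.75 = 20.267 → 20.27 in.
L: 84 / 3.75 = 22.400 → 22.40 in.
3XL: 90 / 3.75 = 24.000 → 24.00 in.

XS 20.27 inches; L 22.40 inches; 3XL 24.00 inches.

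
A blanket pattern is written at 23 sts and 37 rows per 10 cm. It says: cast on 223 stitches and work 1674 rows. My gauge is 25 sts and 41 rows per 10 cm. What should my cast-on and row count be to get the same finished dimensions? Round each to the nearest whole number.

Stitches: 223 × 25/23 = 242.39 → 242.
Rows: 1674 × 41/37 = 1854.97 → 1855.

Cast on 242 stitches; work 1855 rows.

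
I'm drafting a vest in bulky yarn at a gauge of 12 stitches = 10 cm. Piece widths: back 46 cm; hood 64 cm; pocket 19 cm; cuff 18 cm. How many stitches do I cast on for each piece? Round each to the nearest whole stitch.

back 55; hood 77; pocket 23; cuff 22.

Rate = 12/10 = 1.2 sts per cm.
back: 46 × 1.2 = 55.20 → 55.
hood: 64 × 1.2 = 76.80 → 77.
pocket: 19 × 1.2 = 22.80 → 23.
cuff: 18 × 1.2 = 21.60 → 22.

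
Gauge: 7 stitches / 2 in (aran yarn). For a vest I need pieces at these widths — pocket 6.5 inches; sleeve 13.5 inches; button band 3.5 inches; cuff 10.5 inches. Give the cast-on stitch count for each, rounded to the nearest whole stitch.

pocket 23; sleeve 47; button band 12; cuff 37.

Rate = 7/2 = 3.5 sts per in.
pocket: 6.5 × 3.5 = 22.75 → 23.
sleeve: 13.5 × 3.5 = 47.25 → 47.
button band: 3.5 × 3.5 = 12.25 → 12.
cuff: 10.5 × 3.5 = 36.75 → 37.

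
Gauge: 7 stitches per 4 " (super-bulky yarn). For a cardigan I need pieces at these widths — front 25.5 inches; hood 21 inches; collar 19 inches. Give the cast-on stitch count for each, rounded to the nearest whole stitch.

Rate = 7/4 = 1.75 sts per in.
front: 25.5 × 1.75 = 44.62 → 45.
hood: 21 × 1.75 = 36.75 → 37.
collar: 19 × 1.75 = 33.25 → 33.

front 45; hood 37; collar 33.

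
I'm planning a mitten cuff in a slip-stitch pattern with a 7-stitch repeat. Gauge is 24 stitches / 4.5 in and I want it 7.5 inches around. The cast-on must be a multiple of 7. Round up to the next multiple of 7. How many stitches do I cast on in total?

CO 42 sts.

24 / 4.5 = 5.333 sts per inch.
7.5 × 5.333 = 40.00 sts.
Next multiple of 7: 42.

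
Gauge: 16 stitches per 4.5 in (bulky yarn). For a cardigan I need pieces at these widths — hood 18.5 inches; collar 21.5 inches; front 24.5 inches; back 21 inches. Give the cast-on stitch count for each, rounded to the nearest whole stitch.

hood 66; collar 76; front 87; back 75.

Rate = 16/4.5 = 3.556 sts per in.
hood: 18.5 × 3.556 = 65.78 → 66.
collar: 21.5 × 3.556 = 76.44 → 76.
front: 24.5 × 3.556 = 87.11 → 87.
back: 21 × 3.556 = 74.67 → 75.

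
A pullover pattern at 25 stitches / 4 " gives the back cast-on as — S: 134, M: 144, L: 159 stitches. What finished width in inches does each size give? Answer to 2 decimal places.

S 21.44 inches; M 23.04 inches; L 25.44 inches.

25/4 = 6.25 sts per in.
S: 134 / 6.25 = 21.440 → 21.44 in.
M: 144 / 6.25 = 23.040 → 23.04 in.
L: 159 / 6.25 = 25.440 → 25.44 in.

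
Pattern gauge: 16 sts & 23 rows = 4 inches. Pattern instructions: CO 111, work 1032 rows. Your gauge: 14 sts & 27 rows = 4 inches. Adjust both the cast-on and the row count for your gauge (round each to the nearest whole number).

Cast on 97 stitches; work 1211 rows.

Stitches: 111 × 14/16 = 97.12 → 97.
Rows: 1032 × 27/23 = 1211.48 → 1211.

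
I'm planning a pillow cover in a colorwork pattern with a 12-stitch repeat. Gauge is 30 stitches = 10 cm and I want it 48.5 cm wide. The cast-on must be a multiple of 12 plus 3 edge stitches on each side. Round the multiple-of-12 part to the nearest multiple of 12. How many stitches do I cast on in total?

30 / 10 = 3 sts per cm.
48.5 × 3 = 145.50 sts.
Less 6 edge sts → 139.50 for the repeat.
Nearest multiple of 12: 144.
Add back 6 edge sts → 150.

CO 150 sts.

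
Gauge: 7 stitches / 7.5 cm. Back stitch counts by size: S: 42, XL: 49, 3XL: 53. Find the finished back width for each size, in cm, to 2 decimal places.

7/7.5 = 0.933 sts per cm.
S: 42 / 0.933 = 45.000 → 45.00 cm.
XL: 49 / 0.933 = 52.500 → 52.50 cm.
3XL: 53 / 0.933 = 56.786 → 56.79 cm.

S 45.00 cm; XL 52.50 cm; 3XL 56.79 cm.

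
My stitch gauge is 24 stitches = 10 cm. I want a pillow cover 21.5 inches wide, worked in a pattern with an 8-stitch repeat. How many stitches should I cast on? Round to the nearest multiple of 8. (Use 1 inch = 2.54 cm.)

CO 128 sts.

21.5 in = 21.5 × 2.54 = 54.61 cm.
24 / 10 = 2.4 sts/cm.
54.61 × 2.4 = 131.06 sts.
→ 128.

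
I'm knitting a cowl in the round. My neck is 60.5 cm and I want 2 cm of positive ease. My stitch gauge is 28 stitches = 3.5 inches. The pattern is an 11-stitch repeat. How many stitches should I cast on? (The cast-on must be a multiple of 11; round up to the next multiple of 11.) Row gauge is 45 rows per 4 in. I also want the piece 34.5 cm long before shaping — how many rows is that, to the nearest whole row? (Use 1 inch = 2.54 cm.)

Cast on 198 stitches; work 153 rows.

Finished = 60.5 + 2 = 62.5 cm.
62.5 cm × 1/2.54 = 24.61 inches.
28/3.5 = 8 sts per in; 24.61 × 8 = 196.85 sts.
Next multiple of 11 → 198.
34.5 cm = 13.58 inches; × 11.25 = 152.81 → 153 rows.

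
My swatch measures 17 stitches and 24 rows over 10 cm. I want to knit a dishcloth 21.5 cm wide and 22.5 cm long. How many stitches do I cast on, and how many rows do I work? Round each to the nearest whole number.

Stitch gauge = 17/10 = 1.7 sts/cm; 21.5 × 1.7 = 36.55 → 37 sts.
Row gauge = 24/10 = 2.4 rows/cm; 22.5 × 2.4 = 54.00 → 54 rows.

Cast on 37 stitches and work 54 rows.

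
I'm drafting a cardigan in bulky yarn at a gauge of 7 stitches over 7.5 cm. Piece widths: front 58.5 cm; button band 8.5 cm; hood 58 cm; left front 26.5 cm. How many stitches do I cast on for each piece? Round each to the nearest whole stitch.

front 55; button band 8; hood 54; left front 25.

Rate = 7/7.5 = 0.933 sts per cm.
front: 58.5 × 0.933 = 54.60 → 55.
button band: 8.5 × 0.933 = 7.93 → 8.
hood: 58 × 0.933 = 54.13 → 54.
left front: 26.5 × 0.933 = 24.73 → 25.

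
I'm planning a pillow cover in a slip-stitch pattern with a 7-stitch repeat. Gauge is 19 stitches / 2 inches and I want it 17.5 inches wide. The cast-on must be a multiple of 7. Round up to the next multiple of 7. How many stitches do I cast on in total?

Cast on 168 stitches.

19 / 2 = 9.5 sts per inch.
17.5 × 9.5 = 166.25 sts.
Next multiple of 7: 168.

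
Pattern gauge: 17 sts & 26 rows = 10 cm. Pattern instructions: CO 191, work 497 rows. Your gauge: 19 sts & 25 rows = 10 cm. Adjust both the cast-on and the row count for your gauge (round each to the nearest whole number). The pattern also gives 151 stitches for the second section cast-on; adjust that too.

Stitches: 191 × 19/17 = 213.47 → 213.
Rows: 497 × 25/26 = 477.88 → 478.
second section cast-on: 151 × 19/17 = 168.76 → 169.

Cast on 213 stitches; work 478 rows; second section cast-on 169 stitches.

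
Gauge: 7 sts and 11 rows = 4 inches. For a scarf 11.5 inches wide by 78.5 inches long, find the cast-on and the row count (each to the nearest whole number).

Cast on 20 stitches and work 216 rows.

Stitch gauge = 7/4 = 1.75 sts/in; 11.5 × 1.75 = 20.12 → 20 sts.
Row gauge = 11/4 = 2.75 rows/in; 78.5 × 2.75 = 215.88 → 216 rows.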